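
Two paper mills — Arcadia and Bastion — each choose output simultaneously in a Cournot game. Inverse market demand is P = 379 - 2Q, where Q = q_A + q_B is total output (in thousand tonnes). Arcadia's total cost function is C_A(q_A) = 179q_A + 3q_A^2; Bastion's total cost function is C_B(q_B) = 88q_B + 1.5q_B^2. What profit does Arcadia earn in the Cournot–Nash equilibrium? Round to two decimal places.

768.05

Arcadia's profit: π_A = (379 - 2Q)q_A - (179q_A + 3q_A²). Setting ∂π_A/∂q_A = 0: 200 - 10q_A - 2(q_B) = 0.
Bastion's first-order condition: 291 - 7q_B - 2(q_A) = 0.
Rearranging gives the reaction functions q_A = (200 - 2q_B)/10 and q_B = (291 - 2q_A)/7.
Substituting one into the other gives q_A = 409/33 and q_B = 1255/33.
Price P = 379 - 2·(1664/33) = 278.1515.
Arcadia's profit: 278.1515·(409/33) - 179·(409/33) - 3(409/33)² = 768.0487.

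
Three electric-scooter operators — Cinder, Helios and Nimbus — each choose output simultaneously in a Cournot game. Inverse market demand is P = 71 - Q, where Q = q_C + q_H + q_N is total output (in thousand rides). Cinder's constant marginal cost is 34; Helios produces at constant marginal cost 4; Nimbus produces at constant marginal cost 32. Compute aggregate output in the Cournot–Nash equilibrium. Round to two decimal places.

Cinder's profit: π_C = (71 - Q)q_C - (34q_C). Setting ∂π_C/∂q_C = 0: 37 - 2q_C - (q_H + q_N) = 0.
Helios's first-order condition: 67 - 2q_H - (q_C + q_N) = 0.
Nimbus's first-order condition: 39 - 2q_N - (q_C + q_H) = 0.
Summing all 3 equations gives 143 − 4Q = 0, hence Q = 143/4.
Back-substituting: q_C = (37 − 143/4) = 5/4, q_H = (67 − 143/4) = 125/4, q_N = (39 − 143/4) = 13/4.
Total output Q = 5/4 + 125/4 + 13/4 = 143/4.

35.75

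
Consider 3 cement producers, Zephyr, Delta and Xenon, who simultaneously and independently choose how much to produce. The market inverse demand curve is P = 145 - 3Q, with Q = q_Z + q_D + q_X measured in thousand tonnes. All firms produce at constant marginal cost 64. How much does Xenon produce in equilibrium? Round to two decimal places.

6.75

A representative firm's profit is π_i = q_i(145 - 3Q) - 64q_i.
First-order condition (treating rivals' output as given): 81 - 6q_i - 3·Σ_{j≠i} q_j = 0.
With identical firms every q_j equals q_i, so Σ_{j≠i} q_j = 2q_i and 81 = 12q_i, giving q_i = 27/4.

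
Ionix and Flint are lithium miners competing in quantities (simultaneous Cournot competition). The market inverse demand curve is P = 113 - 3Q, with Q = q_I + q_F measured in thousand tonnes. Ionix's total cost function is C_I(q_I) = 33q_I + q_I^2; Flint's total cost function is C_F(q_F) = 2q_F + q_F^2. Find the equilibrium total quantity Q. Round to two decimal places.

17.36

Ionix's profit: π_I = (113 - 3Q)q_I - (33q_I + q_I²). Setting ∂π_I/∂q_I = 0: 80 - 8q_I - 3(q_F) = 0.
Flint's profit: π_F = (113 - 3Q)q_F - (2q_F + q_F²). Setting ∂π_F/∂q_F = 0: 111 - 8q_F - 3(q_I) = 0.
Rearranging gives the reaction functions q_I = (80 - 3q_F)/8 and q_F = (111 - 3q_I)/8.
Solving the pair: q_I = 307/55, q_F = 648/55.
Total output Q = 307/55 + 648/55 = 191/11.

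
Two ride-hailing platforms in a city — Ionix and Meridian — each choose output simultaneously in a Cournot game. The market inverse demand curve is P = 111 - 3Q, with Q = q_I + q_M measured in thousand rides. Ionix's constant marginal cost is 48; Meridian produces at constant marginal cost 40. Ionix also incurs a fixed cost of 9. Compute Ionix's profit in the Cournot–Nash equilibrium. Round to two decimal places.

Ionix's profit: π_I = (111 - 3Q)q_I - (48q_I). Setting ∂π_I/∂q_I = 0: 63 - 6q_I - 3(q_M) = 0.
Meridian's profit: π_M = (111 - 3Q)q_M - (40q_M). Setting ∂π_M/∂q_M = 0: 71 - 6q_M - 3(q_I) = 0.
So q_I = (63 - 3q_M)/6 and q_M = (71 - 3q_I)/6.
Substituting one into the other gives q_I = 55/9 and q_M = 79/9.
Price P = 111 - 3·(134/9) = 199/3.
Ionix's profit: (199/3 - 48)·(55/9) - 9 = 103.0370.

103.04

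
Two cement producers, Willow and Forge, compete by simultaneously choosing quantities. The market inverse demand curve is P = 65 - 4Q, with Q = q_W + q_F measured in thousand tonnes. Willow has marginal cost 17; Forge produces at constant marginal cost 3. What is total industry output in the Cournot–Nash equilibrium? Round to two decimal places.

Willow's profit: π_W = (65 - 4Q)q_W - (17q_W). Setting ∂π_W/∂q_W = 0: 48 - 8q_W - 4(q_F) = 0.
Forge's first-order condition: 62 - 8q_F - 4(q_W) = 0.
Rearranging gives the reaction functions q_W = (48 - 4q_F)/8 and q_F = (62 - 4q_W)/8.
Solving the pair: q_W = 17/6, q_F = 19/3.
Total output Q = 17/6 + 19/3 = 55/6.

9.17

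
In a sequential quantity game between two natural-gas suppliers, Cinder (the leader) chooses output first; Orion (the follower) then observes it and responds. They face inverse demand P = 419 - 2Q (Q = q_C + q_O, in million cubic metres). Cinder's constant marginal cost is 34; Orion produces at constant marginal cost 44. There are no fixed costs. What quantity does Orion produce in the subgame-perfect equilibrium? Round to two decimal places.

The follower Orion best-responds to any q_C: π_O = (419 - 2Q)q_O - 44q_O.
∂π_O/∂q_O = 375 - 2q_C - 4q_O = 0 gives the reaction function q_O = (375 - 2q_C)/4.
The leader anticipates this reaction. Substituting into P = 419 - 2Q gives P = 463/2 - q_C, so π_C = (463/2 - q_C)q_C - 34q_C.
Leader FOC: 395/2 - 2q_C = 0, so q_C = 395/4.
Then q_O = (375 - 2·(395/4))/4 = 355/8.

44.38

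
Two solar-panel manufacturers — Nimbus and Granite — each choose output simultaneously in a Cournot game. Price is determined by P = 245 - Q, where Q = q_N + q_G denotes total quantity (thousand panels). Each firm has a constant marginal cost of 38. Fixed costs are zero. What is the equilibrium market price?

Each firm earns π_i = (245 - Q)q_i - 38q_i.
First-order condition (treating rivals' output as given): 207 - 2q_i - q_j = 0.
By symmetry each firm produces the same amount; substituting q_j = q_i yields q_i = 207/3 = 69.
Total output Q = 138, so price P = 245 - 138 = 107.

107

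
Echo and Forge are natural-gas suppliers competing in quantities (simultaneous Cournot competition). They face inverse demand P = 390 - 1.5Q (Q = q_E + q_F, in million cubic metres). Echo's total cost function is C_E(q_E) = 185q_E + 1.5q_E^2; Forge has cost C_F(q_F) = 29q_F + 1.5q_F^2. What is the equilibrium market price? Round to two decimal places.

276.80

Echo's profit: π_E = (390 - 1.5Q)q_E - (185q_E + (3/2)q_E²). Setting ∂π_E/∂q_E = 0: 205 - 6q_E - (3/2)(q_F) = 0.
Forge's profit: π_F = (390 - 1.5Q)q_F - (29q_F + (3/2)q_F²). Setting ∂π_F/∂q_F = 0: 361 - 6q_F - (3/2)(q_E) = 0.
Rearranging gives the reaction functions q_E = (205 - (3/2)q_F)/6 and q_F = (361 - (3/2)q_E)/6.
Solving the pair: q_E = 102/5, q_F = 826/15.
Total output Q = 1132/15, so price P = 390 - (3/2)·(1132/15) = 1384/5.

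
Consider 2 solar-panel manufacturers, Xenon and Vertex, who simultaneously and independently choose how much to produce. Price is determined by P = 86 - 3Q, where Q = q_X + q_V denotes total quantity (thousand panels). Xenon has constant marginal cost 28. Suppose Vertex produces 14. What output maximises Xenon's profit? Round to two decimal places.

With the rival's output fixed at 14, Xenon's profit is π_X = (86 - 3·14 - 3q_X)q_X - (28q_X) = (44 - 3q_X)q_X - (28q_X).
∂π_X/∂q_X = 16 - 6q_X = 0, so q_X = 8/3.

2.67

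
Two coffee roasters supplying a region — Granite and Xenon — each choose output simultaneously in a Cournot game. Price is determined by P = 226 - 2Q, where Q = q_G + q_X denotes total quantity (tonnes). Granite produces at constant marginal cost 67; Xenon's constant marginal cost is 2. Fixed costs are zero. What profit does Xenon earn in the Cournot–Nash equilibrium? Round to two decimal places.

Granite's profit: π_G = (226 - 2Q)q_G - (67q_G). Setting ∂π_G/∂q_G = 0: 159 - 4q_G - 2(q_X) = 0.
Xenon's first-order condition: 224 - 4q_X - 2(q_G) = 0.
So q_G = (159 - 2q_X)/4 and q_X = (224 - 2q_G)/4.
Solving the pair: q_G = 47/3, q_X = 289/6.
Price P = 226 - 2·(383/6) = 295/3.
Xenon's profit: (295/3 - 2)·(289/6) = 4640.0556.

4640.06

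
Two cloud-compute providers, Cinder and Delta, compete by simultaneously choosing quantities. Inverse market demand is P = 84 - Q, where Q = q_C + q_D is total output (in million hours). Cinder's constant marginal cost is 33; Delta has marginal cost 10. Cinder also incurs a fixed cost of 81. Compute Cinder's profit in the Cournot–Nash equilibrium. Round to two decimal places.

6.11

Cinder's profit: π_C = (84 - Q)q_C - (33q_C). Setting ∂π_C/∂q_C = 0: 51 - 2q_C - (q_D) = 0.
Delta's profit: π_D = (84 - Q)q_D - (10q_D). Setting ∂π_D/∂q_D = 0: 74 - 2q_D - (q_C) = 0.
Rearranging gives the reaction functions q_C = (51 - q_D)/2 and q_D = (74 - q_C)/2.
Solving the pair: q_C = 28/3, q_D = 97/3.
Price P = 84 - 125/3 = 127/3.
Cinder's profit: (127/3 - 33)·(28/3) - 81 = 55/9.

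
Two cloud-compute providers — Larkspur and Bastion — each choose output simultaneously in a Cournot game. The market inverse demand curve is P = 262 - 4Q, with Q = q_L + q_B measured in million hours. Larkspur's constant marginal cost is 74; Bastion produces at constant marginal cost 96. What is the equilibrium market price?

144

Larkspur's profit: π_L = (262 - 4Q)q_L - (74q_L). Setting ∂π_L/∂q_L = 0: 188 - 8q_L - 4(q_B) = 0.
Bastion's profit: π_B = (262 - 4Q)q_B - (96q_B). Setting ∂π_B/∂q_B = 0: 166 - 8q_B - 4(q_L) = 0.
Best responses: q_L = (188 - 4q_B)/8, q_B = (166 - 4q_L)/8.
Substituting one into the other gives q_L = 35/2 and q_B = 12.
Total output Q = 59/2, so price P = 262 - 4·(59/2) = 144.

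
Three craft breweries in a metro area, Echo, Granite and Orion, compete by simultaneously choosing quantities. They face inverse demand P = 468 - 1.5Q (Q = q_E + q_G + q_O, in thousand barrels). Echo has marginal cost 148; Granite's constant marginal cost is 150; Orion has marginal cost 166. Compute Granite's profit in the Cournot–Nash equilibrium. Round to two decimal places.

Echo's profit: π_E = (468 - 1.5Q)q_E - (148q_E). Setting ∂π_E/∂q_E = 0: 320 - 3q_E - (3/2)(q_G + q_O) = 0.
Granite's first-order condition: 318 - 3q_G - (3/2)(q_E + q_O) = 0.
Orion's first-order condition: 302 - 3q_O - (3/2)(q_E + q_G) = 0.
Adding the 3 conditions: 940 − 3Q − 3Q = 0, i.e. Q = 470/3.
Back-substituting: q_E = (320 − 235)/(3/2) = 170/3, q_G = (318 − 235)/(3/2) = 166/3, q_O = (302 − 235)/(3/2) = 134/3.
Price P = 468 - (3/2)·(470/3) = 233.
Granite's profit: (233 - 150)·(166/3) = 4592.6667.

4592.67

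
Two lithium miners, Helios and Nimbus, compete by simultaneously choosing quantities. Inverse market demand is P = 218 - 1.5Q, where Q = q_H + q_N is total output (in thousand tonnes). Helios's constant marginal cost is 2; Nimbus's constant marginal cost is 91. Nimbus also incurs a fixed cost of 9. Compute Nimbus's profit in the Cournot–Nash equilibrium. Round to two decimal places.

97.96

Helios's profit: π_H = (218 - 1.5Q)q_H - (2q_H). Setting ∂π_H/∂q_H = 0: 216 - 3q_H - (3/2)(q_N) = 0.
Nimbus's first-order condition: 127 - 3q_N - (3/2)(q_H) = 0.
Best responses: q_H = (216 - (3/2)q_N)/3, q_N = (127 - (3/2)q_H)/3.
Solving the pair: q_H = 610/9, q_N = 76/9.
Price P = 218 - (3/2)·(686/9) = 311/3.
Nimbus's profit: (311/3 - 91)·(76/9) - 9 = 97.9630.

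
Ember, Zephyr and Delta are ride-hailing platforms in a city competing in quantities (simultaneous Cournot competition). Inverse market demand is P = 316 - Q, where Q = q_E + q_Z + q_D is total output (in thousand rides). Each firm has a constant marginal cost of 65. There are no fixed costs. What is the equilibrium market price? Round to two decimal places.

127.75

Each firm earns π_i = (316 - Q)q_i - 65q_i.
First-order condition (treating rivals' output as given): 251 - 2q_i - Σ_{j≠i} q_j = 0.
By symmetry each firm produces the same amount; substituting Σ_{j≠i} q_j = 2q_i yields q_i = 251/4.
Total output Q = 753/4, so price P = 316 - 753/4 = 511/4.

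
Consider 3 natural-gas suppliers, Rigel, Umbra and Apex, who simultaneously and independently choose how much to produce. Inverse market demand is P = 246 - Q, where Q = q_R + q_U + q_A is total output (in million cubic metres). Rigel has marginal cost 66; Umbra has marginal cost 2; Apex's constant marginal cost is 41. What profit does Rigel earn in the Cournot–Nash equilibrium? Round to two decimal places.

Rigel's profit: π_R = (246 - Q)q_R - (66q_R). Setting ∂π_R/∂q_R = 0: 180 - 2q_R - (q_U + q_A) = 0.
Umbra's first-order condition: 244 - 2q_U - (q_R + q_A) = 0.
Apex's first-order condition: 205 - 2q_A - (q_R + q_U) = 0.
Summing all 3 equations gives 629 − 4Q = 0, hence Q = 629/4.
Back-substituting: q_R = (180 − 629/4) = 91/4, q_U = (244 − 629/4) = 347/4, q_A = (205 − 629/4) = 191/4.
Price P = 246 - 629/4 = 355/4.
Rigel's profit: (355/4 - 66)·(91/4) = 517.5625.

517.56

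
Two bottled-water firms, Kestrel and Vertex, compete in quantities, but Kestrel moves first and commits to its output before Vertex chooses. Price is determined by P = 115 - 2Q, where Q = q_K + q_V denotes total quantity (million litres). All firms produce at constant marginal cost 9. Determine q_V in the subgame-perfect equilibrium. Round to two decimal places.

The follower Vertex best-responds to any q_K: π_V = (115 - 2Q)q_V - 9q_V.
∂π_V/∂q_V = 106 - 2q_K - 4q_V = 0 gives the reaction function q_V = (106 - 2q_K)/4.
Kestrel substitutes q_V(q_K) into its own profit: π_K = q_K(115 - 2q_K - (106 - 2q_K)/2) - 9q_K = (62 - q_K)q_K - 9q_K.
Leader FOC: 53 - 2q_K = 0, so q_K = 53/2.
Then q_V = (106 - 2·(53/2))/4 = 53/4.

13.25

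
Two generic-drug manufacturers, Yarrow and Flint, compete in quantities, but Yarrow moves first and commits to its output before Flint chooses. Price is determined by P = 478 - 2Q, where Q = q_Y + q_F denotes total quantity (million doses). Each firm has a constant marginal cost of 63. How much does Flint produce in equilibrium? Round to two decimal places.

Solve by backward induction. Given q_Y, the follower Flint maximises π_F = (478 - 2q_Y - 2q_F)q_F - 63q_F.
∂π_F/∂q_F = 415 - 2q_Y - 4q_F = 0 gives the reaction function q_F = (415 - 2q_Y)/4.
Yarrow substitutes q_F(q_Y) into its own profit: π_Y = q_Y(478 - 2q_Y - (415 - 2q_Y)/2) - 63q_Y = (541/2 - q_Y)q_Y - 63q_Y.
Maximising: ∂π_Y/∂q_Y = 415/2 - 2q_Y = 0, giving q_Y = 415/4.
Then q_F = (415 - 2·(415/4))/4 = 415/8.

51.88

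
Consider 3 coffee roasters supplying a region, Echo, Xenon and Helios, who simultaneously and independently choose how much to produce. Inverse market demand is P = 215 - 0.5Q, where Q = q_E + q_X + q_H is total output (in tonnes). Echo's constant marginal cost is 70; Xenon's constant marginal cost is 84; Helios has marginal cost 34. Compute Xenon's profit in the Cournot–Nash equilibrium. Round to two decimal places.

561.13

Echo's profit: π_E = (215 - 0.5Q)q_E - (70q_E). Setting ∂π_E/∂q_E = 0: 145 - q_E - (1/2)(q_X + q_H) = 0.
Xenon's profit: π_X = (215 - 0.5Q)q_X - (84q_X). Setting ∂π_X/∂q_X = 0: 131 - q_X - (1/2)(q_E + q_H) = 0.
Helios's first-order condition: 181 - q_H - (1/2)(q_E + q_X) = 0.
Adding the 3 conditions: 457 − Q − Q = 0, i.e. Q = 457/2.
Back-substituting: q_E = (145 − 457/4)/(1/2) = 123/2, q_X = (131 − 457/4)/(1/2) = 67/2, q_H = (181 − 457/4)/(1/2) = 267/2.
Price P = 215 - (1/2)·(457/2) = 403/4.
Xenon's profit: (403/4 - 84)·(67/2) = 561.1250.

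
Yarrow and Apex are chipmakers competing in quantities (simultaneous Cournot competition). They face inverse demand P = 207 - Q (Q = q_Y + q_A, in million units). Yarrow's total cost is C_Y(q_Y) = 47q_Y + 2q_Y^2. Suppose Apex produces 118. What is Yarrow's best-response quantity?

With the rival's output fixed at 118, Yarrow's profit is π_Y = (207 - 118 - q_Y)q_Y - (47q_Y + 2q_Y²) = (89 - q_Y)q_Y - (47q_Y + 2q_Y²).
∂π_Y/∂q_Y = 42 - 6q_Y = 0, so q_Y = 7.

7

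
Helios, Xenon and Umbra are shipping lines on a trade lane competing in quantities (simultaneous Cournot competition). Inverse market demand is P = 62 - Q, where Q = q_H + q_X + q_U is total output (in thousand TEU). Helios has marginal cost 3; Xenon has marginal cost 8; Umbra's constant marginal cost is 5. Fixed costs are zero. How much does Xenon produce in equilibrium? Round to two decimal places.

11.50

Helios's profit: π_H = (62 - Q)q_H - (3q_H). Setting ∂π_H/∂q_H = 0: 59 - 2q_H - (q_X + q_U) = 0.
Xenon's profit: π_X = (62 - Q)q_X - (8q_X). Setting ∂π_X/∂q_X = 0: 54 - 2q_X - (q_H + q_U) = 0.
Umbra's first-order condition: 57 - 2q_U - (q_H + q_X) = 0.
Adding the 3 first-order conditions: 170 − 4Q = 0, so Q = 85/2.
Back-substituting: q_H = (59 − 85/2) = 33/2, q_X = (54 − 85/2) = 23/2, q_U = (57 − 85/2) = 29/2.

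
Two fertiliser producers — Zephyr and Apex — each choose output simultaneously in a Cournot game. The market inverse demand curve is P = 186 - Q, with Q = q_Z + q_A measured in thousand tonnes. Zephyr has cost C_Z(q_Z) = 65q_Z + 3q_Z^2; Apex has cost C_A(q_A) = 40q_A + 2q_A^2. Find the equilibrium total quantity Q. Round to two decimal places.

34.62

Zephyr's profit: π_Z = (186 - Q)q_Z - (65q_Z + 3q_Z²). Setting ∂π_Z/∂q_Z = 0: 121 - 8q_Z - (q_A) = 0.
Apex's profit: π_A = (186 - Q)q_A - (40q_A + 2q_A²). Setting ∂π_A/∂q_A = 0: 146 - 6q_A - (q_Z) = 0.
So q_Z = (121 - q_A)/8 and q_A = (146 - q_Z)/6.
Solving the pair: q_Z = 580/47, q_A = 1047/47.
Total output Q = 580/47 + 1047/47 = 1627/47.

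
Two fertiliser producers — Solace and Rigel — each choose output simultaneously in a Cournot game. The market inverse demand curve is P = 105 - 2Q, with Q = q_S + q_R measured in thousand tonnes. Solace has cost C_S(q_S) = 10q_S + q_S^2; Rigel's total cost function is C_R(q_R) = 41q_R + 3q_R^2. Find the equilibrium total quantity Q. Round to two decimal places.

18.14

Solace's profit: π_S = (105 - 2Q)q_S - (10q_S + q_S²). Setting ∂π_S/∂q_S = 0: 95 - 6q_S - 2(q_R) = 0.
Rigel's profit: π_R = (105 - 2Q)q_R - (41q_R + 3q_R²). Setting ∂π_R/∂q_R = 0: 64 - 10q_R - 2(q_S) = 0.
Rearranging gives the reaction functions q_S = (95 - 2q_R)/6 and q_R = (64 - 2q_S)/10.
Substituting one into the other gives q_S = 411/28 and q_R = 97/28.
Total output Q = 411/28 + 97/28 = 127/7.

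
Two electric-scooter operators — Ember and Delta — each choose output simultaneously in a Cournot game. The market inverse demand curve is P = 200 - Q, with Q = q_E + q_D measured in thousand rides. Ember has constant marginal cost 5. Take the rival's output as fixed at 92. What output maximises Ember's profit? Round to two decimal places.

51.50

With the rival's output fixed at 92, Ember's profit is π_E = (200 - 92 - q_E)q_E - (5q_E) = (108 - q_E)q_E - (5q_E).
∂π_E/∂q_E = 103 - 2q_E = 0, so q_E = 103/2.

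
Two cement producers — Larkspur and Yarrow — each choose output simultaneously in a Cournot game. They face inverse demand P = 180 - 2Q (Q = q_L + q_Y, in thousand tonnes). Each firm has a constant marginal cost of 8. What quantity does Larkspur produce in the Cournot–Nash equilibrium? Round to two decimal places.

28.67

Each firm earns π_i = (180 - 2Q)q_i - 8q_i.
First-order condition (treating rivals' output as given): 172 - 4q_i - 2q_j = 0.
With identical firms every q_j equals q_i, so q_j = q_i and 172 = 6q_i, giving q_i = 86/3.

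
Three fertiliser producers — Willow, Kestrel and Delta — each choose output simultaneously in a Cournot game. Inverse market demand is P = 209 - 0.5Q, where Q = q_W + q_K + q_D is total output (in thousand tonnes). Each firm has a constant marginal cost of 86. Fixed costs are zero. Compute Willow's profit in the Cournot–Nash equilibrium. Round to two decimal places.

1891.13

A representative firm's profit is π_i = q_i(209 - 0.5Q) - 86q_i.
First-order condition (treating rivals' output as given): 123 - q_i - (1/2)·Σ_{j≠i} q_j = 0.
With identical firms every q_j equals q_i, so Σ_{j≠i} q_j = 2q_i and 123 = 2q_i, giving q_i = 123/2.
Price P = 209 - (1/2)·(369/2) = 467/4.
Willow's profit: (467/4 - 86)·(123/2) = 1891.1250.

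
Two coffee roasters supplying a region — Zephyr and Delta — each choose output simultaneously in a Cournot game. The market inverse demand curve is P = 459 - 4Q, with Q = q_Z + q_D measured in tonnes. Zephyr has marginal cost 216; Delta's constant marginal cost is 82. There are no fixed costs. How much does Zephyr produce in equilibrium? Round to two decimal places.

Zephyr's profit: π_Z = (459 - 4Q)q_Z - (216q_Z). Setting ∂π_Z/∂q_Z = 0: 243 - 8q_Z - 4(q_D) = 0.
Delta's profit: π_D = (459 - 4Q)q_D - (82q_D). Setting ∂π_D/∂q_D = 0: 377 - 8q_D - 4(q_Z) = 0.
Best responses: q_Z = (243 - 4q_D)/8, q_D = (377 - 4q_Z)/8.
Solving the pair: q_Z = 109/12, q_D = 511/12.

9.08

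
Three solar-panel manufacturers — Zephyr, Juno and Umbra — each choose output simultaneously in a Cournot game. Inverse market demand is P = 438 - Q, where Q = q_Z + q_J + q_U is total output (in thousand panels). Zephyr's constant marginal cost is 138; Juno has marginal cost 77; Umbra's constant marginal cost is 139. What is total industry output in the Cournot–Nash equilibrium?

240

Zephyr's profit: π_Z = (438 - Q)q_Z - (138q_Z). Setting ∂π_Z/∂q_Z = 0: 300 - 2q_Z - (q_J + q_U) = 0.
Juno's profit: π_J = (438 - Q)q_J - (77q_J). Setting ∂π_J/∂q_J = 0: 361 - 2q_J - (q_Z + q_U) = 0.
Umbra's first-order condition: 299 - 2q_U - (q_Z + q_J) = 0.
Adding the 3 first-order conditions: 960 − 4Q = 0, so Q = 240.
Back-substituting: q_Z = (300 − 240) = 60, q_J = (361 − 240) = 121, q_U = (299 − 240) = 59.
Total output Q = 60 + 121 + 59 = 240.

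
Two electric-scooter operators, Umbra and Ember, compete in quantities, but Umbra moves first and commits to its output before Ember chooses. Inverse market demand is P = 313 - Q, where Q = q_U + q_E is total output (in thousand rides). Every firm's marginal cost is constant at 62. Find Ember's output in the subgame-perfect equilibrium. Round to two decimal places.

The follower Ember best-responds to any q_U: π_E = (313 - Q)q_E - 62q_E.
Follower FOC: 251 - q_U - 2q_E = 0, so q_E(q_U) = (251 - q_U)/2.
The leader anticipates this reaction. Substituting into P = 313 - Q gives P = 375/2 - (1/2)q_U, so π_U = (375/2 - (1/2)q_U)q_U - 62q_U.
The leader's first-order condition 251/2 - q_U = 0 yields q_U = 251/2.
Then q_E = (251 - 251/2)/2 = 251/4.

62.75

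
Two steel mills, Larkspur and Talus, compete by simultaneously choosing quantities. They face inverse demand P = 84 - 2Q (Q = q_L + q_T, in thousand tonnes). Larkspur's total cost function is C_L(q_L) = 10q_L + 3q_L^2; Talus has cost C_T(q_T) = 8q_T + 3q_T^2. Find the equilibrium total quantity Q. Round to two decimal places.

Larkspur's profit: π_L = (84 - 2Q)q_L - (10q_L + 3q_L²). Setting ∂π_L/∂q_L = 0: 74 - 10q_L - 2(q_T) = 0.
Talus's profit: π_T = (84 - 2Q)q_T - (8q_T + 3q_T²). Setting ∂π_T/∂q_T = 0: 76 - 10q_T - 2(q_L) = 0.
Rearranging gives the reaction functions q_L = (74 - 2q_T)/10 and q_T = (76 - 2q_L)/10.
Solving the pair: q_L = 49/8, q_T = 51/8.
Total output Q = 49/8 + 51/8 = 25/2.

12.50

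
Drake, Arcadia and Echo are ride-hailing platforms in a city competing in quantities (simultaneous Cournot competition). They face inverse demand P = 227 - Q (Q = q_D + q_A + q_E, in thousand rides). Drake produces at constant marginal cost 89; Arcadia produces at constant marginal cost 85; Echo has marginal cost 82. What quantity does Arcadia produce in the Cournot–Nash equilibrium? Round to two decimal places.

Drake's profit: π_D = (227 - Q)q_D - (89q_D). Setting ∂π_D/∂q_D = 0: 138 - 2q_D - (q_A + q_E) = 0.
Arcadia's first-order condition: 142 - 2q_A - (q_D + q_E) = 0.
Echo's first-order condition: 145 - 2q_E - (q_D + q_A) = 0.
Summing all 3 equations gives 425 − 4Q = 0, hence Q = 425/4.
Back-substituting: q_D = (138 − 425/4) = 127/4, q_A = (142 − 425/4) = 143/4, q_E = (145 − 425/4) = 155/4.

35.75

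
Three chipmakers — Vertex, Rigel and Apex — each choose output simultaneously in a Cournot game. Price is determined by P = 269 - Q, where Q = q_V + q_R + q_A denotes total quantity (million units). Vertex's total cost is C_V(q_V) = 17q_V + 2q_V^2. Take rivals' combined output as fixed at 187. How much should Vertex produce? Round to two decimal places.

10.83

With rivals' combined output fixed at 187, Vertex's profit is π_V = (269 - 187 - q_V)q_V - (17q_V + 2q_V²) = (82 - q_V)q_V - (17q_V + 2q_V²).
∂π_V/∂q_V = 65 - 6q_V = 0, so q_V = 65/6.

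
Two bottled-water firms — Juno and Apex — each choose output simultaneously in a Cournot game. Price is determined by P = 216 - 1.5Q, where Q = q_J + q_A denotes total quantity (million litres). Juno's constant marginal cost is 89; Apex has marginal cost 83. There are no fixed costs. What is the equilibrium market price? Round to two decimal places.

129.33

Juno's profit: π_J = (216 - 1.5Q)q_J - (89q_J). Setting ∂π_J/∂q_J = 0: 127 - 3q_J - (3/2)(q_A) = 0.
Apex's profit: π_A = (216 - 1.5Q)q_A - (83q_A). Setting ∂π_A/∂q_A = 0: 133 - 3q_A - (3/2)(q_J) = 0.
So q_J = (127 - (3/2)q_A)/3 and q_A = (133 - (3/2)q_J)/3.
Solving the pair: q_J = 242/9, q_A = 278/9.
Total output Q = 520/9, so price P = 216 - (3/2)·(520/9) = 388/3.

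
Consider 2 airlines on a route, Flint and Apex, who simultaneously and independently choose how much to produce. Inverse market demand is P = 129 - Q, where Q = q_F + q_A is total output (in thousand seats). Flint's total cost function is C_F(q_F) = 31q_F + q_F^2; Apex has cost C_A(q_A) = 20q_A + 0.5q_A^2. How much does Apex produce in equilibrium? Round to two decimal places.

Flint's profit: π_F = (129 - Q)q_F - (31q_F + q_F²). Setting ∂π_F/∂q_F = 0: 98 - 4q_F - (q_A) = 0.
Apex's first-order condition: 109 - 3q_A - (q_F) = 0.
So q_F = (98 - q_A)/4 and q_A = (109 - q_F)/3.
Substituting one into the other gives q_F = 185/11 and q_A = 338/11.

30.73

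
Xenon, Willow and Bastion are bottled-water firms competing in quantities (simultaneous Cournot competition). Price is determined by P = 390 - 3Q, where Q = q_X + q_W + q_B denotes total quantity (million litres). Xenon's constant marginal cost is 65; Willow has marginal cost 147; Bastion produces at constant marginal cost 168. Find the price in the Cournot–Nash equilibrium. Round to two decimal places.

192.50

Xenon's profit: π_X = (390 - 3Q)q_X - (65q_X). Setting ∂π_X/∂q_X = 0: 325 - 6q_X - 3(q_W + q_B) = 0.
Willow's profit: π_W = (390 - 3Q)q_W - (147q_W). Setting ∂π_W/∂q_W = 0: 243 - 6q_W - 3(q_X + q_B) = 0.
Bastion's first-order condition: 222 - 6q_B - 3(q_X + q_W) = 0.
Adding the 3 first-order conditions: 790 − 12Q = 0, so Q = 395/6.
Back-substituting: q_X = (325 − 395/2)/3 = 85/2, q_W = (243 − 395/2)/3 = 91/6, q_B = (222 − 395/2)/3 = 49/6.
Total output Q = 395/6, so price P = 390 - 3·(395/6) = 385/2.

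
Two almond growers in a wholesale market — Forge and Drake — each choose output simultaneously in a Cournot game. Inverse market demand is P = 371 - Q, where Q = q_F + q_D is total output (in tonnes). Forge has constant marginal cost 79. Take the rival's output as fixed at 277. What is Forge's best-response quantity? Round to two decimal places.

With the rival's output fixed at 277, Forge's profit is π_F = (371 - 277 - q_F)q_F - (79q_F) = (94 - q_F)q_F - (79q_F).
∂π_F/∂q_F = 15 - 2q_F = 0, so q_F = 15/2.

7.50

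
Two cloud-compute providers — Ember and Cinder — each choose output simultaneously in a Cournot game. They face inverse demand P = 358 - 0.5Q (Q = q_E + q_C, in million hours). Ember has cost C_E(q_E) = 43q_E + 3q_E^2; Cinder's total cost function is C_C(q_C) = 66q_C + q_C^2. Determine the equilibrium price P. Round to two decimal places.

293.29

Ember's profit: π_E = (358 - 0.5Q)q_E - (43q_E + 3q_E²). Setting ∂π_E/∂q_E = 0: 315 - 7q_E - (1/2)(q_C) = 0.
Cinder's profit: π_C = (358 - 0.5Q)q_C - (66q_C + q_C²). Setting ∂π_C/∂q_C = 0: 292 - 3q_C - (1/2)(q_E) = 0.
So q_E = (315 - (1/2)q_C)/7 and q_C = (292 - (1/2)q_E)/3.
Substituting one into the other gives q_E = 38.5060 and q_C = 90.9157.
Total output Q = 129.4217, so price P = 358 - (1/2)·129.4217 = 293.2892.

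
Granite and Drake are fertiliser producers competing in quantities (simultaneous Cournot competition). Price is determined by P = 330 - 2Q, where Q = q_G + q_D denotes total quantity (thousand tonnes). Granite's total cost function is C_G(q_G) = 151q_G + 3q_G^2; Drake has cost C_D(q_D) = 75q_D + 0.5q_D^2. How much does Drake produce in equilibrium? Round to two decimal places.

47.65

Granite's profit: π_G = (330 - 2Q)q_G - (151q_G + 3q_G²). Setting ∂π_G/∂q_G = 0: 179 - 10q_G - 2(q_D) = 0.
Drake's first-order condition: 255 - 5q_D - 2(q_G) = 0.
So q_G = (179 - 2q_D)/10 and q_D = (255 - 2q_G)/5.
Substituting one into the other gives q_G = 385/46 and q_D = 1096/23.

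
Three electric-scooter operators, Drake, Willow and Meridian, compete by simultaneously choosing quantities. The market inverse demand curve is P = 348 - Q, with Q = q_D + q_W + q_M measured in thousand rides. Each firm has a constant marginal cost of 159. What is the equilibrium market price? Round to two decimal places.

Each firm earns π_i = (348 - Q)q_i - 159q_i.
Setting ∂π_i/∂q_i = 0 with rivals' quantities fixed: 189 - 2q_i - Σ_{j≠i} q_j = 0.
With identical firms every q_j equals q_i, so Σ_{j≠i} q_j = 2q_i and 189 = 4q_i, giving q_i = 189/4.
Total output Q = 567/4, so price P = 348 - 567/4 = 825/4.

206.25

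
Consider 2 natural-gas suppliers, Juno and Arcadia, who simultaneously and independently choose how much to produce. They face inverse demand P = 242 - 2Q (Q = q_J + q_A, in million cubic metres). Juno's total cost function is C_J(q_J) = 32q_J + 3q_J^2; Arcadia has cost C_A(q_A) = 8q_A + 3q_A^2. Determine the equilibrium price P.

168

Juno's profit: π_J = (242 - 2Q)q_J - (32q_J + 3q_J²). Setting ∂π_J/∂q_J = 0: 210 - 10q_J - 2(q_A) = 0.
Arcadia's profit: π_A = (242 - 2Q)q_A - (8q_A + 3q_A²). Setting ∂π_A/∂q_A = 0: 234 - 10q_A - 2(q_J) = 0.
So q_J = (210 - 2q_A)/10 and q_A = (234 - 2q_J)/10.
Substituting one into the other gives q_J = 17 and q_A = 20.
Total output Q = 37, so price P = 242 - 2·37 = 168.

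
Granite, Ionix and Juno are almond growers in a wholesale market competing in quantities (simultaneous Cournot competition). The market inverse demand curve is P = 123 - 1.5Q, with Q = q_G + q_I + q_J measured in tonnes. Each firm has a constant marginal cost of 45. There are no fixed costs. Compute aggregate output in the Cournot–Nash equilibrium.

A representative firm's profit is π_i = q_i(123 - 1.5Q) - 45q_i.
Setting ∂π_i/∂q_i = 0 with rivals' quantities fixed: 78 - 3q_i - (3/2)·Σ_{j≠i} q_j = 0.
By symmetry each firm produces the same amount; substituting Σ_{j≠i} q_j = 2q_i yields q_i = 78/6 = 13.
Total output Q = 13 + 13 + 13 = 39.

39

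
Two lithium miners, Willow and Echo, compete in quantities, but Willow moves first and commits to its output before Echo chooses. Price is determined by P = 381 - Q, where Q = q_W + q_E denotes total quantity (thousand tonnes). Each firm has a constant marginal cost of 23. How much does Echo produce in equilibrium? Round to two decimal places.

Solve by backward induction. Given q_W, the follower Echo maximises π_E = (381 - q_W - q_E)q_E - 23q_E.
Follower FOC: 358 - q_W - 2q_E = 0, so q_E(q_W) = (358 - q_W)/2.
The leader anticipates this reaction. Substituting into P = 381 - Q gives P = 202 - (1/2)q_W, so π_W = (202 - (1/2)q_W)q_W - 23q_W.
Leader FOC: 179 - q_W = 0, so q_W = 179.
Then q_E = (358 - 179)/2 = 179/2.

89.50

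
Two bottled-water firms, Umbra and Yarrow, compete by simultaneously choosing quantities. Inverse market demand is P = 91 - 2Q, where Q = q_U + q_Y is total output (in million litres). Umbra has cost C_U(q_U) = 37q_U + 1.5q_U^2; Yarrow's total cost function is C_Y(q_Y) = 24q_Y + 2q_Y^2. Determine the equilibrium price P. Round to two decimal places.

65.65

Umbra's profit: π_U = (91 - 2Q)q_U - (37q_U + (3/2)q_U²). Setting ∂π_U/∂q_U = 0: 54 - 7q_U - 2(q_Y) = 0.
Yarrow's profit: π_Y = (91 - 2Q)q_Y - (24q_Y + 2q_Y²). Setting ∂π_Y/∂q_Y = 0: 67 - 8q_Y - 2(q_U) = 0.
So q_U = (54 - 2q_Y)/7 and q_Y = (67 - 2q_U)/8.
Solving the pair: q_U = 149/26, q_Y = 361/52.
Total output Q = 659/52, so price P = 91 - 2·(659/52) = 1707/26.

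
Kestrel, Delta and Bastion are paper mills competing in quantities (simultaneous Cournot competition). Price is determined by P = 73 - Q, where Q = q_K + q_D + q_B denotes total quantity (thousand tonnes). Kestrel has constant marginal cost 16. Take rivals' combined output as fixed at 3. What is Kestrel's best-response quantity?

27

With rivals' combined output fixed at 3, Kestrel's profit is π_K = (73 - 3 - q_K)q_K - (16q_K) = (70 - q_K)q_K - (16q_K).
∂π_K/∂q_K = 54 - 2q_K = 0, so q_K = 27.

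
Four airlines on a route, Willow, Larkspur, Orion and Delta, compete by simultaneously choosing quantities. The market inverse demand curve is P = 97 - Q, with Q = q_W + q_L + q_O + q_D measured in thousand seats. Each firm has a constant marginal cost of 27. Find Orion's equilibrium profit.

A representative firm's profit is π_i = q_i(97 - Q) - 27q_i.
Setting ∂π_i/∂q_i = 0 with rivals' quantities fixed: 70 - 2q_i - Σ_{j≠i} q_j = 0.
By symmetry each firm produces the same amount; substituting Σ_{j≠i} q_j = 3q_i yields q_i = 70/5 = 14.
Price P = 97 - 56 = 41.
Orion's profit: (41 - 27)·14 = 196.

196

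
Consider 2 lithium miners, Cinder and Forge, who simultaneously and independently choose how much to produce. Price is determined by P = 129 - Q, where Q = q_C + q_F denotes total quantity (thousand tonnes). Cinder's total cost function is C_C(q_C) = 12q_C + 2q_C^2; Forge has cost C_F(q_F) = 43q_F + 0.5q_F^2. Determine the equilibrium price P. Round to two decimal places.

89.94

Cinder's profit: π_C = (129 - Q)q_C - (12q_C + 2q_C²). Setting ∂π_C/∂q_C = 0: 117 - 6q_C - (q_F) = 0.
Forge's first-order condition: 86 - 3q_F - (q_C) = 0.
Best responses: q_C = (117 - q_F)/6, q_F = (86 - q_C)/3.
Substituting one into the other gives q_C = 265/17 and q_F = 399/17.
Total output Q = 664/17, so price P = 129 - 664/17 = 1529/17.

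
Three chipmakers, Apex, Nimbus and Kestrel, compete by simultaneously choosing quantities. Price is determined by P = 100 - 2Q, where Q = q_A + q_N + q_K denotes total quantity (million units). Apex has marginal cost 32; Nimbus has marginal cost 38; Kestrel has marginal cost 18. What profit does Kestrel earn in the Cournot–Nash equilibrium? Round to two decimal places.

420.50

Apex's profit: π_A = (100 - 2Q)q_A - (32q_A). Setting ∂π_A/∂q_A = 0: 68 - 4q_A - 2(q_N + q_K) = 0.
Nimbus's profit: π_N = (100 - 2Q)q_N - (38q_N). Setting ∂π_N/∂q_N = 0: 62 - 4q_N - 2(q_A + q_K) = 0.
Kestrel's profit: π_K = (100 - 2Q)q_K - (18q_K). Setting ∂π_K/∂q_K = 0: 82 - 4q_K - 2(q_A + q_N) = 0.
Adding the 3 conditions: 212 − 4Q − 4Q = 0, i.e. Q = 53/2.
Back-substituting: q_A = (68 − 53)/2 = 15/2, q_N = (62 − 53)/2 = 9/2, q_K = (82 − 53)/2 = 29/2.
Price P = 100 - 2·(53/2) = 47.
Kestrel's profit: (47 - 18)·(29/2) = 841/2.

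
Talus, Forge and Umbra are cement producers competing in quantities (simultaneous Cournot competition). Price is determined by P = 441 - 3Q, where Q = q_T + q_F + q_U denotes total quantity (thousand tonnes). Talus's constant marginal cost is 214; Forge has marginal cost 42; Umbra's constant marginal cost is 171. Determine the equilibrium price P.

Talus's profit: π_T = (441 - 3Q)q_T - (214q_T). Setting ∂π_T/∂q_T = 0: 227 - 6q_T - 3(q_F + q_U) = 0.
Forge's profit: π_F = (441 - 3Q)q_F - (42q_F). Setting ∂π_F/∂q_F = 0: 399 - 6q_F - 3(q_T + q_U) = 0.
Umbra's profit: π_U = (441 - 3Q)q_U - (171q_U). Setting ∂π_U/∂q_U = 0: 270 - 6q_U - 3(q_T + q_F) = 0.
Adding the 3 first-order conditions: 896 − 12Q = 0, so Q = 224/3.
Back-substituting: q_T = (227 − 224)/3 = 1, q_F = (399 − 224)/3 = 175/3, q_U = (270 − 224)/3 = 46/3.
Total output Q = 224/3, so price P = 441 - 3·(224/3) = 217.

217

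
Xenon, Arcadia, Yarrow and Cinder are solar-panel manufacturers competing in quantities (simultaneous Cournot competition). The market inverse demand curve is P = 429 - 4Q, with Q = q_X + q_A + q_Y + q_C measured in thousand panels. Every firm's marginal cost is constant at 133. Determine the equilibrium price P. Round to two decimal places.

192.20

A representative firm's profit is π_i = q_i(429 - 4Q) - 133q_i.
First-order condition (treating rivals' output as given): 296 - 8q_i - 4·Σ_{j≠i} q_j = 0.
With identical firms every q_j equals q_i, so Σ_{j≠i} q_j = 3q_i and 296 = 20q_i, giving q_i = 74/5.
Total output Q = 296/5, so price P = 429 - 4·(296/5) = 961/5.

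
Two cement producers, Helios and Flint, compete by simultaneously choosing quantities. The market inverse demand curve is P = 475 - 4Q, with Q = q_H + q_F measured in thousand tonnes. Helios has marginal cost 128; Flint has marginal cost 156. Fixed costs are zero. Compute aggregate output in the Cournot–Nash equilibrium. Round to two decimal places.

55.50

Helios's profit: π_H = (475 - 4Q)q_H - (128q_H). Setting ∂π_H/∂q_H = 0: 347 - 8q_H - 4(q_F) = 0.
Flint's profit: π_F = (475 - 4Q)q_F - (156q_F). Setting ∂π_F/∂q_F = 0: 319 - 8q_F - 4(q_H) = 0.
Rearranging gives the reaction functions q_H = (347 - 4q_F)/8 and q_F = (319 - 4q_H)/8.
Substituting one into the other gives q_H = 125/4 and q_F = 97/4.
Total output Q = 125/4 + 97/4 = 111/2.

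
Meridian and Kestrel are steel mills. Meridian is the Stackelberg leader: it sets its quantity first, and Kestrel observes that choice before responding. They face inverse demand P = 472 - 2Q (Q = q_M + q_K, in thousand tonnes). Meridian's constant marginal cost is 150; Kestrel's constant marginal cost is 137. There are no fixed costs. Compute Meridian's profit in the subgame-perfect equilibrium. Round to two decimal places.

Solve by backward induction. Given q_M, the follower Kestrel maximises π_K = (472 - 2q_M - 2q_K)q_K - 137q_K.
Follower FOC: 335 - 2q_M - 4q_K = 0, so q_K(q_M) = (335 - 2q_M)/4.
Meridian substitutes q_K(q_M) into its own profit: π_M = q_M(472 - 2q_M - (335 - 2q_M)/2) - 150q_M = (609/2 - q_M)q_M - 150q_M.
Maximising: ∂π_M/∂q_M = 309/2 - 2q_M = 0, giving q_M = 309/4.
Then q_K = (335 - 2·(309/4))/4 = 361/8.
Price P = 472 - 2·(979/8) = 909/4.
Meridian's profit: (909/4 - 150)·(309/4) = 5967.5625.

5967.56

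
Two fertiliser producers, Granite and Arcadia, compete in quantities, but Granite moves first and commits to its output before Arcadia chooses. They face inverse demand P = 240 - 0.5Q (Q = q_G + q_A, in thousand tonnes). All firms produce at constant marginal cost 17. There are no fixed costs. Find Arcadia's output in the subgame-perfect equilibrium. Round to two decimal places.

111.50

Solve by backward induction. Given q_G, the follower Arcadia maximises π_A = (240 - (1/2)q_G - (1/2)q_A)q_A - 17q_A.
Follower FOC: 223 - (1/2)q_G - q_A = 0, so q_A(q_G) = (223 - (1/2)q_G).
The leader anticipates this reaction. Substituting into P = 240 - 0.5Q gives P = 257/2 - (1/4)q_G, so π_G = (257/2 - (1/4)q_G)q_G - 17q_G.
The leader's first-order condition 223/2 - (1/2)q_G = 0 yields q_G = 223.
Then q_A = (223 - (1/2)·223) = 223/2.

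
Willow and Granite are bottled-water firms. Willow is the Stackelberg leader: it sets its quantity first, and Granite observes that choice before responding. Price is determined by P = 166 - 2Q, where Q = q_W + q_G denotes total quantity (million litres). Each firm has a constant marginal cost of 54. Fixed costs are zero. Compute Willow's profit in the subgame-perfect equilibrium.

784

The follower Granite best-responds to any q_W: π_G = (166 - 2Q)q_G - 54q_G.
∂π_G/∂q_G = 112 - 2q_W - 4q_G = 0 gives the reaction function q_G = (112 - 2q_W)/4.
Willow substitutes q_G(q_W) into its own profit: π_W = q_W(166 - 2q_W - (112 - 2q_W)/2) - 54q_W = (110 - q_W)q_W - 54q_W.
The leader's first-order condition 56 - 2q_W = 0 yields q_W = 28.
Then q_G = (112 - 2·28)/4 = 14.
Price P = 166 - 2·42 = 82.
Willow's profit: (82 - 54)·28 = 784.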